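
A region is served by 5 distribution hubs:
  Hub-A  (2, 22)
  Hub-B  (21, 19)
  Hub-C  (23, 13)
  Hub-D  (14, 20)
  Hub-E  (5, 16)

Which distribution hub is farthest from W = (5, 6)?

Compare squared distances (the ordering matches that of the actual distances):
d²(W, Hub-A) = (5−2)² + (6−22)² = 9 + 256 = 265
d²(W, Hub-B) = (5−21)² + (6−19)² = 256 + 169 = 425
d²(W, Hub-C) = (5−23)² + (6−13)² = 324 + 49 = 373
d²(W, Hub-D) = (5−14)² + (6−20)² = 81 + 196 = 277
d²(W, Hub-E) = (5−5)² + (6−16)² = 0 + 100 = 100
The largest is to Hub-B.

Hub-B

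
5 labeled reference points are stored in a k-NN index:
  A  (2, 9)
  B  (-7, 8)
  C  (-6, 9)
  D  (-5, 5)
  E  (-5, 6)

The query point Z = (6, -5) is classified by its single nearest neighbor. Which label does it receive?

A

Compare squared distances (the ordering matches that of the actual distances):
|ZA|² = 16 + 196 = 212
|ZB|² = 169 + 169 = 338
|ZC|² = 144 + 196 = 340
|ZD|² = 121 + 100 = 221
|ZE|² = 121 + 121 = 242
A is nearest.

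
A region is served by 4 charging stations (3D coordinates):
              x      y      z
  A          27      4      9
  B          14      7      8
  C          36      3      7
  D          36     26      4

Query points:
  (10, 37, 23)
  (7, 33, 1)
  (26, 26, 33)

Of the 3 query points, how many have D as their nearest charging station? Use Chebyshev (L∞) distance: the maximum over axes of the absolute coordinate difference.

1

(10, 37, 23) — d to each: A:33, B:30, C:34, D:26 → nearest is D
(7, 33, 1) — d to each: A:29, B:26, C:30, D:29 → nearest is B
(26, 26, 33) — d to each: A:24, B:25, C:26, D:29 → nearest is A
1 of the 3 points has D as nearest.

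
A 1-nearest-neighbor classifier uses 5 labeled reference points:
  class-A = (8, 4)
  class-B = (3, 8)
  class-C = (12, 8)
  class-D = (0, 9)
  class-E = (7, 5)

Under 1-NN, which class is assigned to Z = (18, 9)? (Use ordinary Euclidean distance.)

Since √ is increasing, it suffices to compare squared distances:
d²(Z, class-A) = (18−8)² + (9−4)² = 100 + 25 = 125
d²(Z, class-B) = (18−3)² + (9−8)² = 225 + 1 = 226
d²(Z, class-C) = (18−12)² + (9−8)² = 36 + 1 = 37
d²(Z, class-D) = (18−0)² + (9−9)² = 324 + 0 = 324
d²(Z, class-E) = (18−7)² + (9−5)² = 121 + 16 = 137
class-C is nearest.

class-C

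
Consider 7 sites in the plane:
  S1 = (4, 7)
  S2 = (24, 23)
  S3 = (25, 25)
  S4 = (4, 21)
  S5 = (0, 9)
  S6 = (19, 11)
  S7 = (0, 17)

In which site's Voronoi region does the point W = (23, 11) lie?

Squared Euclidean distances:
|WS1|² = (23−4)² + (11−7)² = 361 + 16 = 377
|WS2|² = (23−24)² + (11−23)² = 1 + 144 = 145
|WS3|² = (23−25)² + (11−25)² = 4 + 196 = 200
|WS4|² = (23−4)² + (11−21)² = 361 + 100 = 461
|WS5|² = (23−0)² + (11−9)² = 529 + 4 = 533
|WS6|² = (23−19)² + (11−11)² = 16 + 0 = 16
|WS7|² = (23−0)² + (11−17)² = 529 + 36 = 565
S6 is nearest.

S6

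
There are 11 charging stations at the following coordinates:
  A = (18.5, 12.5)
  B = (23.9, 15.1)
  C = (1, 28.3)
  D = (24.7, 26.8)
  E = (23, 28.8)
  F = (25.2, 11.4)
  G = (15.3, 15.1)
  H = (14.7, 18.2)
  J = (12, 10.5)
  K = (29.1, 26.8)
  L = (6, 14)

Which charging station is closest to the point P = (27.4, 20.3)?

B

Squared Euclidean distances:
|PA|² = 79.21 + 60.84 = 140.05
|PB|² = 12.25 + 27.04 = 39.29
|PC|² = 696.96 + 64 = 760.96
|PD|² = 7.29 + 42.25 = 49.54
|PE|² = 19.36 + 72.25 = 91.61
|PF|² = 4.84 + 79.21 = 84.05
|PG|² = 146.41 + 27.04 = 173.45
|PH|² = 161.29 + 4.41 = 165.7
|PJ|² = 237.16 + 96.04 = 333.2
|PK|² = 2.89 + 42.25 = 45.14
|PL|² = 457.96 + 39.69 = 497.65
B is nearest.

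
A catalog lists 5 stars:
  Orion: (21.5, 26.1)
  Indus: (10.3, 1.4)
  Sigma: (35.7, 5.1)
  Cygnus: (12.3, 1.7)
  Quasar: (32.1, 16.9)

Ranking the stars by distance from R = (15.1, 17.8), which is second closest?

Cygnus

Since √ is increasing, it suffices to compare squared distances:
d²(R, Orion) = (15.1−21.5)² + (17.8−26.1)² = 40.96 + 68.89 = 109.85
d²(R, Indus) = (15.1−10.3)² + (17.8−1.4)² = 23.04 + 268.96 = 292
d²(R, Sigma) = (15.1−35.7)² + (17.8−5.1)² = 424.36 + 161.29 = 585.65
d²(R, Cygnus) = (15.1−12.3)² + (17.8−1.7)² = 7.84 + 259.21 = 267.05
d²(R, Quasar) = (15.1−32.1)² + (17.8−16.9)² = 289 + 0.81 = 289.81
Sorted ascending: Orion, Cygnus, Quasar, … — the second-nearest is Cygnus.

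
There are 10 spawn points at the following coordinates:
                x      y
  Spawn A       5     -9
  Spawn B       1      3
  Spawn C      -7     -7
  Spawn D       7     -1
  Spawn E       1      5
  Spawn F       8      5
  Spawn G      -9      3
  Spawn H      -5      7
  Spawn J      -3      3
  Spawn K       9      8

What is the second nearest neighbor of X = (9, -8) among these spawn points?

Spawn D

Since √ is increasing, it suffices to compare squared distances:
d²(X, Spawn A) = (9−5)² + (-8−(-9))² = 16 + 1 = 17
d²(X, Spawn B) = (9−1)² + (-8−3)² = 64 + 121 = 185
d²(X, Spawn C) = (9−(-7))² + (-8−(-7))² = 256 + 1 = 257
d²(X, Spawn D) = (9−7)² + (-8−(-1))² = 4 + 49 = 53
d²(X, Spawn E) = (9−1)² + (-8−5)² = 64 + 169 = 233
d²(X, Spawn F) = (9−8)² + (-8−5)² = 1 + 169 = 170
d²(X, Spawn G) = (9−(-9))² + (-8−3)² = 324 + 121 = 445
d²(X, Spawn H) = (9−(-5))² + (-8−7)² = 196 + 225 = 421
d²(X, Spawn J) = (9−(-3))² + (-8−3)² = 144 + 121 = 265
d²(X, Spawn K) = (9−9)² + (-8−8)² = 0 + 256 = 256
Sorted ascending: Spawn A, Spawn D, Spawn F, … — the second-nearest is Spawn D.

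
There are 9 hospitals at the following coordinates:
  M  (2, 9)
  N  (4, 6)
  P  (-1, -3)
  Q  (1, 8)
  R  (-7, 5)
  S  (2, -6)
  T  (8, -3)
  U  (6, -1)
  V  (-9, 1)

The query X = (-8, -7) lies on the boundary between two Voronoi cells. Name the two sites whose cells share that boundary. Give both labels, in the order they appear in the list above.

Squared distances from X to each site:
|XM|² = 100 + 256 = 356
|XN|² = 144 + 169 = 313
|XP|² = 49 + 16 = 65
|XQ|² = 81 + 225 = 306
|XR|² = 1 + 144 = 145
|XS|² = 100 + 1 = 101
|XT|² = 256 + 16 = 272
|XU|² = 196 + 36 = 232
|XV|² = 1 + 64 = 65
X is equidistant from P and V (both at squared distance 65), and every other site is strictly farther — so X lies on the P–V Voronoi edge.

P and V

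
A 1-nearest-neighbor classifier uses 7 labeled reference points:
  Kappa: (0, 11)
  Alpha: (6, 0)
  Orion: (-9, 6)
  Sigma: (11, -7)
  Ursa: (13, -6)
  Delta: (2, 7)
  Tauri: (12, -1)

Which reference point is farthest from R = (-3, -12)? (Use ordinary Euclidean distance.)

Compare squared distances (the ordering matches that of the actual distances):
d²(R, Kappa) = (-3−0)² + (-12−11)² = 9 + 529 = 538
d²(R, Alpha) = (-3−6)² + (-12−0)² = 81 + 144 = 225
d²(R, Orion) = (-3−(-9))² + (-12−6)² = 36 + 324 = 360
d²(R, Sigma) = (-3−11)² + (-12−(-7))² = 196 + 25 = 221
d²(R, Ursa) = (-3−13)² + (-12−(-6))² = 256 + 36 = 292
d²(R, Delta) = (-3−2)² + (-12−7)² = 25 + 361 = 386
d²(R, Tauri) = (-3−12)² + (-12−(-1))² = 225 + 121 = 346
The largest is to Kappa.

Kappa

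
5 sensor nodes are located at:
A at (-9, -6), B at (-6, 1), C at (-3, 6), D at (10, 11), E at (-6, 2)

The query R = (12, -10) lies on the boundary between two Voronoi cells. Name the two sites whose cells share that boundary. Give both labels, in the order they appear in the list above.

Squared distances from R to each site:
|RA|² = (12−(-9))² + (-10−(-6))² = 441 + 16 = 457
|RB|² = (12−(-6))² + (-10−1)² = 324 + 121 = 445
|RC|² = (12−(-3))² + (-10−6)² = 225 + 256 = 481
|RD|² = (12−10)² + (-10−11)² = 4 + 441 = 445
|RE|² = (12−(-6))² + (-10−2)² = 324 + 144 = 468
R is equidistant from B and D (both at squared distance 445), and every other site is strictly farther — so R lies on the B–D Voronoi edge.

B and D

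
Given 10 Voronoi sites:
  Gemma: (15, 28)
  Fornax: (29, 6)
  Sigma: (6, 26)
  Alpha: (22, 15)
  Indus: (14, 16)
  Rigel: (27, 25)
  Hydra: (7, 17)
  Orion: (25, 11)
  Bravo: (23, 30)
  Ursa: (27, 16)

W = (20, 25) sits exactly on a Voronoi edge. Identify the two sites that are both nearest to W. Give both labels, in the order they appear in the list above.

Squared distances from W to each site:
d²(W, Gemma) = 25 + 9 = 34
d²(W, Fornax) = 81 + 361 = 442
d²(W, Sigma) = 196 + 1 = 197
d²(W, Alpha) = 4 + 100 = 104
d²(W, Indus) = 36 + 81 = 117
d²(W, Rigel) = 49 + 0 = 49
d²(W, Hydra) = 169 + 64 = 233
d²(W, Orion) = 25 + 196 = 221
d²(W, Bravo) = 9 + 25 = 34
d²(W, Ursa) = 49 + 81 = 130
W is equidistant from Gemma and Bravo (both at squared distance 34), and every other site is strictly farther — so W lies on the Gemma–Bravo Voronoi edge.

Gemma and Bravo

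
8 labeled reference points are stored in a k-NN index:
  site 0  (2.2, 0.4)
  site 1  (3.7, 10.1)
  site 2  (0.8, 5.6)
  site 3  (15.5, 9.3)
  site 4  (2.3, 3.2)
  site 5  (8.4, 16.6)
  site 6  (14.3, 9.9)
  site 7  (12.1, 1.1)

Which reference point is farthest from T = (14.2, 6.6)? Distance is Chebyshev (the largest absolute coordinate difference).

site 2

d(T, site 0) = max(12, 6.2) = 12
d(T, site 1) = max(10.5, 3.5) = 10.5
d(T, site 2) = max(13.4, 1) = 13.4
d(T, site 3) = max(1.3, 2.7) = 2.7
d(T, site 4) = max(11.9, 3.4) = 11.9
d(T, site 5) = max(5.8, 10) = 10
d(T, site 6) = max(0.1, 3.3) = 3.3
d(T, site 7) = max(2.1, 5.5) = 5.5
The largest is to site 2.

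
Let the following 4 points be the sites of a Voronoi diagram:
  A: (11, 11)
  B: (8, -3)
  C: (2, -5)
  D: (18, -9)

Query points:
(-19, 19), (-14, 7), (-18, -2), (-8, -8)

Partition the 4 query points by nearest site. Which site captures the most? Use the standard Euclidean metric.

(-19, 19) — d² to each: A:964, B:1213, C:1017, D:2153 → nearest is A
(-14, 7) — d² to each: A:641, B:584, C:400, D:1280 → nearest is C
(-18, -2) — d² to each: A:1010, B:677, C:409, D:1345 → nearest is C
(-8, -8) — d² to each: A:722, B:281, C:109, D:677 → nearest is C
Tally — A:1, C:3. C captures the most (3).

C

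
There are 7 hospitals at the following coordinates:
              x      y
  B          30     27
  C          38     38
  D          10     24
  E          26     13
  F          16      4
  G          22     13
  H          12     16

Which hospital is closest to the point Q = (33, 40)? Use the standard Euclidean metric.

C

Compare squared distances (the ordering matches that of the actual distances):
|QB|² = 9 + 169 = 178
|QC|² = 25 + 4 = 29
|QD|² = 529 + 256 = 785
|QE|² = 49 + 729 = 778
|QF|² = 289 + 1296 = 1585
|QG|² = 121 + 729 = 850
|QH|² = 441 + 576 = 1017
C is nearest.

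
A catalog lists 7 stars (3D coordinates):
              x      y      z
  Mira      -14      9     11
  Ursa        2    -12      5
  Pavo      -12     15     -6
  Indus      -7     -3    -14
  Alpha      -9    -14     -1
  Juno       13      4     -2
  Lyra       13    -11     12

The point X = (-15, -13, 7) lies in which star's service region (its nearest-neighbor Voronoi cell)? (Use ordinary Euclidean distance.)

Squared Euclidean distances:
d²(X, Mira) = (-15−(-14))² + (-13−9)² + (7−11)² = 1 + 484 + 16 = 501
d²(X, Ursa) = (-15−2)² + (-13−(-12))² + (7−5)² = 289 + 1 + 4 = 294
d²(X, Pavo) = (-15−(-12))² + (-13−15)² + (7−(-6))² = 9 + 784 + 169 = 962
d²(X, Indus) = (-15−(-7))² + (-13−(-3))² + (7−(-14))² = 64 + 100 + 441 = 605
d²(X, Alpha) = (-15−(-9))² + (-13−(-14))² + (7−(-1))² = 36 + 1 + 64 = 101
d²(X, Juno) = (-15−13)² + (-13−4)² + (7−(-2))² = 784 + 289 + 81 = 1154
d²(X, Lyra) = (-15−13)² + (-13−(-11))² + (7−12)² = 784 + 4 + 25 = 813
Alpha is nearest.

Alpha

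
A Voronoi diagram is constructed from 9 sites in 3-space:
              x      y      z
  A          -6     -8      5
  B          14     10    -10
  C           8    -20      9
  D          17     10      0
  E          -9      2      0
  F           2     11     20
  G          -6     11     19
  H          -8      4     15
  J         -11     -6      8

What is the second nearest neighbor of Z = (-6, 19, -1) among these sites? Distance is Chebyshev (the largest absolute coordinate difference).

d(Z,A) = max(0, 27, 6) = 27
d(Z,B) = max(20, 9, 9) = 20
d(Z,C) = max(14, 39, 10) = 39
d(Z,D) = max(23, 9, 1) = 23
d(Z,E) = max(3, 17, 1) = 17
d(Z,F) = max(8, 8, 21) = 21
d(Z,G) = max(0, 8, 20) = 20
d(Z,H) = max(2, 15, 16) = 16
d(Z,J) = max(5, 25, 9) = 25
Sorted ascending: H, E, B, … — the second-nearest is E.

E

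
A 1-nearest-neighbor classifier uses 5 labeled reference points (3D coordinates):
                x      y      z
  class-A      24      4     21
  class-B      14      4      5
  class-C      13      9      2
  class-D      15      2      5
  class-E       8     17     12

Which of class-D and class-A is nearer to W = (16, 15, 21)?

class-A

Compare squared distances:
d²(W, class-D) = (16−15)² + (15−2)² + (21−5)² = 1 + 169 + 256 = 426
d²(W, class-A) = (16−24)² + (15−4)² + (21−21)² = 64 + 121 + 0 = 185
426 > 185, so class-A is closer.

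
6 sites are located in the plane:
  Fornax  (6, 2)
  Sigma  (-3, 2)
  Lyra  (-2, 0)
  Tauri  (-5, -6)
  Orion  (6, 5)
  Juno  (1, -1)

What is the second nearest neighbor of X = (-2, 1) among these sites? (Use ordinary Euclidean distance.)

Sigma

Squared Euclidean distances:
d²(X, Fornax) = (-2−6)² + (1−2)² = 64 + 1 = 65
d²(X, Sigma) = (-2−(-3))² + (1−2)² = 1 + 1 = 2
d²(X, Lyra) = (-2−(-2))² + (1−0)² = 0 + 1 = 1
d²(X, Tauri) = (-2−(-5))² + (1−(-6))² = 9 + 49 = 58
d²(X, Orion) = (-2−6)² + (1−5)² = 64 + 16 = 80
d²(X, Juno) = (-2−1)² + (1−(-1))² = 9 + 4 = 13
Sorted ascending: Lyra, Sigma, Juno, … — the second-nearest is Sigma.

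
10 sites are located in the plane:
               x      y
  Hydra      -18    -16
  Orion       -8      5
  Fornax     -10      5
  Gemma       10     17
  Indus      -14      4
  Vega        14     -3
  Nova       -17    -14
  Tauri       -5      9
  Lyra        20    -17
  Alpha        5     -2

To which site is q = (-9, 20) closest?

Squared Euclidean distances:
d²(q, Hydra) = (-9−(-18))² + (20−(-16))² = 81 + 1296 = 1377
d²(q, Orion) = (-9−(-8))² + (20−5)² = 1 + 225 = 226
d²(q, Fornax) = (-9−(-10))² + (20−5)² = 1 + 225 = 226
d²(q, Gemma) = (-9−10)² + (20−17)² = 361 + 9 = 370
d²(q, Indus) = (-9−(-14))² + (20−4)² = 25 + 256 = 281
d²(q, Vega) = (-9−14)² + (20−(-3))² = 529 + 529 = 1058
d²(q, Nova) = (-9−(-17))² + (20−(-14))² = 64 + 1156 = 1220
d²(q, Tauri) = (-9−(-5))² + (20−9)² = 16 + 121 = 137
d²(q, Lyra) = (-9−20)² + (20−(-17))² = 841 + 1369 = 2210
d²(q, Alpha) = (-9−5)² + (20−(-2))² = 196 + 484 = 680
Minimum is at Tauri.

Tauri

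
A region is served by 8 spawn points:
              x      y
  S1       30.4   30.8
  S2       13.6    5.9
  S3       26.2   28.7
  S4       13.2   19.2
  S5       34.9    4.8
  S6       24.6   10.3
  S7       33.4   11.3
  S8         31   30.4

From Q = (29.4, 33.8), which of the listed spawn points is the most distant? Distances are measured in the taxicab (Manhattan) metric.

S2

d(Q,S1) = |29.4−30.4| + |33.8−30.8| = 1 + 3 = 4
d(Q,S2) = |29.4−13.6| + |33.8−5.9| = 15.8 + 27.9 = 43.7
d(Q,S3) = |29.4−26.2| + |33.8−28.7| = 3.2 + 5.1 = 8.3
d(Q,S4) = |29.4−13.2| + |33.8−19.2| = 16.2 + 14.6 = 30.8
d(Q,S5) = |29.4−34.9| + |33.8−4.8| = 5.5 + 29 = 34.5
d(Q,S6) = |29.4−24.6| + |33.8−10.3| = 4.8 + 23.5 = 28.3
d(Q,S7) = |29.4−33.4| + |33.8−11.3| = 4 + 22.5 = 26.5
d(Q,S8) = |29.4−31| + |33.8−30.4| = 1.6 + 3.4 = 5
The largest is to S2.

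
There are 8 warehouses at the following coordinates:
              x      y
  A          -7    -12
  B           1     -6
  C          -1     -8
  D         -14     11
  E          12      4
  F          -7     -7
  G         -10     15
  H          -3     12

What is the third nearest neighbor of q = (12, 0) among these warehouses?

C

Since √ is increasing, it suffices to compare squared distances:
|qA|² = 361 + 144 = 505
|qB|² = 121 + 36 = 157
|qC|² = 169 + 64 = 233
|qD|² = 676 + 121 = 797
|qE|² = 0 + 16 = 16
|qF|² = 361 + 49 = 410
|qG|² = 484 + 225 = 709
|qH|² = 225 + 144 = 369
Sorted ascending: E, B, C, H, … — the third-nearest is C.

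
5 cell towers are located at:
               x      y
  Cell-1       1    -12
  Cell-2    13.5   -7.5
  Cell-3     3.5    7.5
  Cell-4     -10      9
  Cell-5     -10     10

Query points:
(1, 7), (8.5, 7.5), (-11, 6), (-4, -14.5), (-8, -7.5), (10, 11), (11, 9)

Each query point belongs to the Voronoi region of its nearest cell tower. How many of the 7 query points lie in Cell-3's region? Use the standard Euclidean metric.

(1, 7) — d² to each: Cell-1:361, Cell-2:366.5, Cell-3:6.5, Cell-4:125, Cell-5:130 → nearest is Cell-3
(8.5, 7.5) — d² to each: Cell-1:436.5, Cell-2:250, Cell-3:25, Cell-4:344.5, Cell-5:348.5 → nearest is Cell-3
(-11, 6) — d² to each: Cell-1:468, Cell-2:782.5, Cell-3:212.5, Cell-4:10, Cell-5:17 → nearest is Cell-4
(-4, -14.5) — d² to each: Cell-1:31.25, Cell-2:355.25, Cell-3:540.25, Cell-4:588.25, Cell-5:636.25 → nearest is Cell-1
(-8, -7.5) — d² to each: Cell-1:101.25, Cell-2:462.25, Cell-3:357.25, Cell-4:276.25, Cell-5:310.25 → nearest is Cell-1
(10, 11) — d² to each: Cell-1:610, Cell-2:354.5, Cell-3:54.5, Cell-4:404, Cell-5:401 → nearest is Cell-3
(11, 9) — d² to each: Cell-1:541, Cell-2:278.5, Cell-3:58.5, Cell-4:441, Cell-5:442 → nearest is Cell-3
4 of the 7 points have Cell-3 as nearest.

4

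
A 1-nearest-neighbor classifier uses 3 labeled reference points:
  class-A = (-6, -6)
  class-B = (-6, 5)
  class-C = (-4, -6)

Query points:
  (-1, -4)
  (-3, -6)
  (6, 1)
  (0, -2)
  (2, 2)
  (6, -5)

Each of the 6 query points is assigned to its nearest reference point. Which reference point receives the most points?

class-C

(-1, -4) — d² to each: class-A:29, class-B:106, class-C:13 → nearest is class-C
(-3, -6) — d² to each: class-A:9, class-B:130, class-C:1 → nearest is class-C
(6, 1) — d² to each: class-A:193, class-B:160, class-C:149 → nearest is class-C
(0, -2) — d² to each: class-A:52, class-B:85, class-C:32 → nearest is class-C
(2, 2) — d² to each: class-A:128, class-B:73, class-C:100 → nearest is class-B
(6, -5) — d² to each: class-A:145, class-B:244, class-C:101 → nearest is class-C
Tally — class-B:1, class-C:5. class-C captures the most (5).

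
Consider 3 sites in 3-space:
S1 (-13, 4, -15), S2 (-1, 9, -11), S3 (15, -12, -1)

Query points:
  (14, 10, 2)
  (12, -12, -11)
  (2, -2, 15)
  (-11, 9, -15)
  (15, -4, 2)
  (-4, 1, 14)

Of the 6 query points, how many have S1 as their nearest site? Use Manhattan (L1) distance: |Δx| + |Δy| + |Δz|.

1

(14, 10, 2) — d to each: S1:50, S2:29, S3:26 → nearest is S3
(12, -12, -11) — d to each: S1:45, S2:34, S3:13 → nearest is S3
(2, -2, 15) — d to each: S1:51, S2:40, S3:39 → nearest is S3
(-11, 9, -15) — d to each: S1:7, S2:14, S3:61 → nearest is S1
(15, -4, 2) — d to each: S1:53, S2:42, S3:11 → nearest is S3
(-4, 1, 14) — d to each: S1:41, S2:36, S3:47 → nearest is S2
1 of the 6 points has S1 as nearest.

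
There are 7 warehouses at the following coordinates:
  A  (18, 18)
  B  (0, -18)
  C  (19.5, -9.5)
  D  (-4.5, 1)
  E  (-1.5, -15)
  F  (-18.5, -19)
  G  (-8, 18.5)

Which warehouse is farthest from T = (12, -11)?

Squared Euclidean distances:
|TA|² = 36 + 841 = 877
|TB|² = 144 + 49 = 193
|TC|² = 56.25 + 2.25 = 58.5
|TD|² = 272.25 + 144 = 416.25
|TE|² = 182.25 + 16 = 198.25
|TF|² = 930.25 + 64 = 994.25
|TG|² = 400 + 870.25 = 1270.25
The largest is to G.

G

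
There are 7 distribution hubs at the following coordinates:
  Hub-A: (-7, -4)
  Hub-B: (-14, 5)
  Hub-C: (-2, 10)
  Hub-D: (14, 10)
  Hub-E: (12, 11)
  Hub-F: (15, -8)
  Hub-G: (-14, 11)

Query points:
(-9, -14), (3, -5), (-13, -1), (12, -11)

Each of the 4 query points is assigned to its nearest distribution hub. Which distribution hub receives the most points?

Hub-A

(-9, -14) — d² to each: Hub-A:104, Hub-B:386, Hub-C:625, Hub-D:1105, Hub-E:1066, Hub-F:612, Hub-G:650 → nearest is Hub-A
(3, -5) — d² to each: Hub-A:101, Hub-B:389, Hub-C:250, Hub-D:346, Hub-E:337, Hub-F:153, Hub-G:545 → nearest is Hub-A
(-13, -1) — d² to each: Hub-A:45, Hub-B:37, Hub-C:242, Hub-D:850, Hub-E:769, Hub-F:833, Hub-G:145 → nearest is Hub-B
(12, -11) — d² to each: Hub-A:410, Hub-B:932, Hub-C:637, Hub-D:445, Hub-E:484, Hub-F:18, Hub-G:1160 → nearest is Hub-F
Tally — Hub-A:2, Hub-B:1, Hub-F:1. Hub-A captures the most (2).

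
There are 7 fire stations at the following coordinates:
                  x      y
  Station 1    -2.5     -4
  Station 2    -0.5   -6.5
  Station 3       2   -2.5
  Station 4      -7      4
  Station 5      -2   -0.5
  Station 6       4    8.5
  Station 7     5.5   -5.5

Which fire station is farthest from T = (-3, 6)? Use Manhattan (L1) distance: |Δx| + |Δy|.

Station 7

d(T, Station 1) = |-3−(-2.5)| + |6−(-4)| = 0.5 + 10 = 10.5
d(T, Station 2) = |-3−(-0.5)| + |6−(-6.5)| = 2.5 + 12.5 = 15
d(T, Station 3) = |-3−2| + |6−(-2.5)| = 5 + 8.5 = 13.5
d(T, Station 4) = |-3−(-7)| + |6−4| = 4 + 2 = 6
d(T, Station 5) = |-3−(-2)| + |6−(-0.5)| = 1 + 6.5 = 7.5
d(T, Station 6) = |-3−4| + |6−8.5| = 7 + 2.5 = 9.5
d(T, Station 7) = |-3−5.5| + |6−(-5.5)| = 8.5 + 11.5 = 20
The largest is to Station 7.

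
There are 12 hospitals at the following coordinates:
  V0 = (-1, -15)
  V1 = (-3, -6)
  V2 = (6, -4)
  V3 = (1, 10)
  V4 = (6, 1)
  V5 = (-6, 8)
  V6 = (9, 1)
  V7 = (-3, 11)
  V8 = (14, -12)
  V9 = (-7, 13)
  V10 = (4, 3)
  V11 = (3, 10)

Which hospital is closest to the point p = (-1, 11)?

Squared Euclidean distances:
|pV0|² = (-1−(-1))² + (11−(-15))² = 0 + 676 = 676
|pV1|² = (-1−(-3))² + (11−(-6))² = 4 + 289 = 293
|pV2|² = (-1−6)² + (11−(-4))² = 49 + 225 = 274
|pV3|² = (-1−1)² + (11−10)² = 4 + 1 = 5
|pV4|² = (-1−6)² + (11−1)² = 49 + 100 = 149
|pV5|² = (-1−(-6))² + (11−8)² = 25 + 9 = 34
|pV6|² = (-1−9)² + (11−1)² = 100 + 100 = 200
|pV7|² = (-1−(-3))² + (11−11)² = 4 + 0 = 4
|pV8|² = (-1−14)² + (11−(-12))² = 225 + 529 = 754
|pV9|² = (-1−(-7))² + (11−13)² = 36 + 4 = 40
d²(p, V10) = (-1−4)² + (11−3)² = 25 + 64 = 89
d²(p, V11) = (-1−3)² + (11−10)² = 16 + 1 = 17
Minimum is at V7.

V7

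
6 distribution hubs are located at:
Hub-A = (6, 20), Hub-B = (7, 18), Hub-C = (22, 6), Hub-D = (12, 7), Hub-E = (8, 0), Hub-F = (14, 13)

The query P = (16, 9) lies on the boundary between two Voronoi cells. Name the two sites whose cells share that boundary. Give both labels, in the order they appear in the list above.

Hub-D and Hub-F

Squared distances from P to each site:
d²(P, Hub-A) = 100 + 121 = 221
d²(P, Hub-B) = 81 + 81 = 162
d²(P, Hub-C) = 36 + 9 = 45
d²(P, Hub-D) = 16 + 4 = 20
d²(P, Hub-E) = 64 + 81 = 145
d²(P, Hub-F) = 4 + 16 = 20
P is equidistant from Hub-D and Hub-F (both at squared distance 20), and every other site is strictly farther — so P lies on the Hub-D–Hub-F Voronoi edge.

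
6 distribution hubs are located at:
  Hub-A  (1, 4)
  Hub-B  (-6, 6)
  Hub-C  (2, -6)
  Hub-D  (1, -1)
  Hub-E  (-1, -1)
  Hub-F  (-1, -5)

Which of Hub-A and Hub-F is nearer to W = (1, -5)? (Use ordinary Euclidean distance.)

Compare squared distances:
d²(W, Hub-A) = (1−1)² + (-5−4)² = 0 + 81 = 81
d²(W, Hub-F) = (1−(-1))² + (-5−(-5))² = 4 + 0 = 4
81 > 4, so Hub-F is closer.

Hub-F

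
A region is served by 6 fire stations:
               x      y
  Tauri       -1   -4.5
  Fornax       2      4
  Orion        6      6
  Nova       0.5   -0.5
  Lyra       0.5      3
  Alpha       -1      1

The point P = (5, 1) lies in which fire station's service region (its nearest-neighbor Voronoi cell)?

Squared Euclidean distances:
d²(P, Tauri) = (5−(-1))² + (1−(-4.5))² = 36 + 30.25 = 66.25
d²(P, Fornax) = (5−2)² + (1−4)² = 9 + 9 = 18
d²(P, Orion) = (5−6)² + (1−6)² = 1 + 25 = 26
d²(P, Nova) = (5−0.5)² + (1−(-0.5))² = 20.25 + 2.25 = 22.5
d²(P, Lyra) = (5−0.5)² + (1−3)² = 20.25 + 4 = 24.25
d²(P, Alpha) = (5−(-1))² + (1−1)² = 36 + 0 = 36
The smallest is to Fornax, so P lies in the Voronoi region of Fornax.

Fornax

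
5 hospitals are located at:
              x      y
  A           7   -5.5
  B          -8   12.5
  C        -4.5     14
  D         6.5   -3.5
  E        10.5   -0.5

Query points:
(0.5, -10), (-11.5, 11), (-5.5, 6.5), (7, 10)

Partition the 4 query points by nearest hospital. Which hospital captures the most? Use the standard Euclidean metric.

(0.5, -10) — d² to each: A:62.5, B:578.5, C:601, D:78.25, E:190.25 → nearest is A
(-11.5, 11) — d² to each: A:614.5, B:14.5, C:58, D:534.25, E:616.25 → nearest is B
(-5.5, 6.5) — d² to each: A:300.25, B:42.25, C:57.25, D:244, E:305 → nearest is B
(7, 10) — d² to each: A:240.25, B:231.25, C:148.25, D:182.5, E:122.5 → nearest is E
Tally — A:1, B:2, E:1. B captures the most (2).

B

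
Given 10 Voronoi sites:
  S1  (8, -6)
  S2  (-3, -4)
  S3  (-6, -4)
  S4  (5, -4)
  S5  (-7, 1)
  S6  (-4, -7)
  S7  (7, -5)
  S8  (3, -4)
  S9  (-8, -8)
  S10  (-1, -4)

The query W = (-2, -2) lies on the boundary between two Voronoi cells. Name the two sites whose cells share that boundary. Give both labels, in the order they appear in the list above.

Squared distances from W to each site:
|WS1|² = (-2−8)² + (-2−(-6))² = 100 + 16 = 116
|WS2|² = (-2−(-3))² + (-2−(-4))² = 1 + 4 = 5
|WS3|² = (-2−(-6))² + (-2−(-4))² = 16 + 4 = 20
|WS4|² = (-2−5)² + (-2−(-4))² = 49 + 4 = 53
|WS5|² = (-2−(-7))² + (-2−1)² = 25 + 9 = 34
|WS6|² = (-2−(-4))² + (-2−(-7))² = 4 + 25 = 29
|WS7|² = (-2−7)² + (-2−(-5))² = 81 + 9 = 90
|WS8|² = (-2−3)² + (-2−(-4))² = 25 + 4 = 29
|WS9|² = (-2−(-8))² + (-2−(-8))² = 36 + 36 = 72
d²(W, S10) = (-2−(-1))² + (-2−(-4))² = 1 + 4 = 5
W is equidistant from S2 and S10 (both at squared distance 5), and every other site is strictly farther — so W lies on the S2–S10 Voronoi edge.

S2 and S10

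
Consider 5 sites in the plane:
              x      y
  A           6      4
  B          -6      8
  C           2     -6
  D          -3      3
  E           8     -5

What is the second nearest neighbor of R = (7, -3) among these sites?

Squared Euclidean distances:
|RA|² = 1 + 49 = 50
|RB|² = 169 + 121 = 290
|RC|² = 25 + 9 = 34
|RD|² = 100 + 36 = 136
|RE|² = 1 + 4 = 5
Sorted ascending: E, C, A, … — the second-nearest is C.

C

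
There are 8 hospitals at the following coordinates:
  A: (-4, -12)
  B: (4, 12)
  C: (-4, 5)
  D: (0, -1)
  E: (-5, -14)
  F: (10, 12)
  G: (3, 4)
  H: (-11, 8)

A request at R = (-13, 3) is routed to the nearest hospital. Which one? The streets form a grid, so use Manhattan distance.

d(R,A) = |-13−(-4)| + |3−(-12)| = 9 + 15 = 24
d(R,B) = |-13−4| + |3−12| = 17 + 9 = 26
d(R,C) = |-13−(-4)| + |3−5| = 9 + 2 = 11
d(R,D) = |-13−0| + |3−(-1)| = 13 + 4 = 17
d(R,E) = |-13−(-5)| + |3−(-14)| = 8 + 17 = 25
d(R,F) = |-13−10| + |3−12| = 23 + 9 = 32
d(R,G) = |-13−3| + |3−4| = 16 + 1 = 17
d(R,H) = |-13−(-11)| + |3−8| = 2 + 5 = 7
The smallest is to H, so R lies in the Voronoi region of H.

H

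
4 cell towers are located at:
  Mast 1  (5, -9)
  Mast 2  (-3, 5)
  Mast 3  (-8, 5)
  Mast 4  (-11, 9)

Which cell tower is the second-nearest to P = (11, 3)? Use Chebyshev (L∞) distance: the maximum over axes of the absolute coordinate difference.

Mast 2

d(P, Mast 1) = max(6, 12) = 12
d(P, Mast 2) = max(14, 2) = 14
d(P, Mast 3) = max(19, 2) = 19
d(P, Mast 4) = max(22, 6) = 22
Sorted ascending: Mast 1, Mast 2, Mast 3, … — the second-nearest is Mast 2.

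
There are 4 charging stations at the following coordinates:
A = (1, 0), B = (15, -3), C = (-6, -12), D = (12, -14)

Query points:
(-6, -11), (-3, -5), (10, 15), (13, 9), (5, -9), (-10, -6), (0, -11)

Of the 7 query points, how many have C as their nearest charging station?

3

(-6, -11) — d² to each: A:170, B:505, C:1, D:333 → nearest is C
(-3, -5) — d² to each: A:41, B:328, C:58, D:306 → nearest is A
(10, 15) — d² to each: A:306, B:349, C:985, D:845 → nearest is A
(13, 9) — d² to each: A:225, B:148, C:802, D:530 → nearest is B
(5, -9) — d² to each: A:97, B:136, C:130, D:74 → nearest is D
(-10, -6) — d² to each: A:157, B:634, C:52, D:548 → nearest is C
(0, -11) — d² to each: A:122, B:289, C:37, D:153 → nearest is C
3 of the 7 points have C as nearest.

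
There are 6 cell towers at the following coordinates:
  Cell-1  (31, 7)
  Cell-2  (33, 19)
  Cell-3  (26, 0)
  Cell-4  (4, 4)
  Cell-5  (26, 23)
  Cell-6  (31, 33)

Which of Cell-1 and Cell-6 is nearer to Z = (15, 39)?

Compare squared distances:
d²(Z, Cell-1) = (15−31)² + (39−7)² = 256 + 1024 = 1280
d²(Z, Cell-6) = (15−31)² + (39−33)² = 256 + 36 = 292
1280 > 292, so Cell-6 is closer.

Cell-6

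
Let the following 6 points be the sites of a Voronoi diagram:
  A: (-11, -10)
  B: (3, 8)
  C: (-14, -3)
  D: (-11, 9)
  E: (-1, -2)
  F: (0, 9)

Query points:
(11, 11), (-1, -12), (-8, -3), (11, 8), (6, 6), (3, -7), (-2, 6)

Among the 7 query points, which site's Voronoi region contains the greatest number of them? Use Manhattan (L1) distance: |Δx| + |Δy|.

B

(11, 11) — d to each: A:43, B:11, C:39, D:24, E:25, F:13 → nearest is B
(-1, -12) — d to each: A:12, B:24, C:22, D:31, E:10, F:22 → nearest is E
(-8, -3) — d to each: A:10, B:22, C:6, D:15, E:8, F:20 → nearest is C
(11, 8) — d to each: A:40, B:8, C:36, D:23, E:22, F:12 → nearest is B
(6, 6) — d to each: A:33, B:5, C:29, D:20, E:15, F:9 → nearest is B
(3, -7) — d to each: A:17, B:15, C:21, D:30, E:9, F:19 → nearest is E
(-2, 6) — d to each: A:25, B:7, C:21, D:12, E:9, F:5 → nearest is F
Tally — B:3, C:1, E:2, F:1. B captures the most (3).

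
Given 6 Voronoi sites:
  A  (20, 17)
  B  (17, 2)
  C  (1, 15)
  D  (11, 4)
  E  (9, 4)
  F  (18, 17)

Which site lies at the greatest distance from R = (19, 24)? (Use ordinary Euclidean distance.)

E

Compare squared distances (the ordering matches that of the actual distances):
|RA|² = (19−20)² + (24−17)² = 1 + 49 = 50
|RB|² = (19−17)² + (24−2)² = 4 + 484 = 488
|RC|² = (19−1)² + (24−15)² = 324 + 81 = 405
|RD|² = (19−11)² + (24−4)² = 64 + 400 = 464
|RE|² = (19−9)² + (24−4)² = 100 + 400 = 500
|RF|² = (19−18)² + (24−17)² = 1 + 49 = 50
The largest is to E.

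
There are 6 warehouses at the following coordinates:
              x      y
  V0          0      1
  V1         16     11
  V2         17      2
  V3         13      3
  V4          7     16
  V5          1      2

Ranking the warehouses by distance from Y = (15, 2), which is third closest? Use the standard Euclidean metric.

V1

Squared Euclidean distances:
|YV0|² = 225 + 1 = 226
|YV1|² = 1 + 81 = 82
|YV2|² = 4 + 0 = 4
|YV3|² = 4 + 1 = 5
|YV4|² = 64 + 196 = 260
|YV5|² = 196 + 0 = 196
Sorted ascending: V2, V3, V1, V5, … — the third-nearest is V1.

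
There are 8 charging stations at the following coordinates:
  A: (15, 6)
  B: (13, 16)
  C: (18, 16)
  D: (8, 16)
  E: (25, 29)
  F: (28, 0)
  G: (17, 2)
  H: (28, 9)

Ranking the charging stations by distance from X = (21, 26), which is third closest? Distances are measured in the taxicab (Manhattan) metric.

d(X,A) = 6 + 20 = 26
d(X,B) = 8 + 10 = 18
d(X,C) = 3 + 10 = 13
d(X,D) = 13 + 10 = 23
d(X,E) = 4 + 3 = 7
d(X,F) = 7 + 26 = 33
d(X,G) = 4 + 24 = 28
d(X,H) = 7 + 17 = 24
Sorted ascending: E, C, B, D, … — the third-nearest is B.

B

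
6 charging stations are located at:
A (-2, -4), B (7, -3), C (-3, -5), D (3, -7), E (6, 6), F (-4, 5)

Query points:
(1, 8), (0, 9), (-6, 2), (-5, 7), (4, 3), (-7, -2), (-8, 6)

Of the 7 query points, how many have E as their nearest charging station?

2

(1, 8) — d² to each: A:153, B:157, C:185, D:229, E:29, F:34 → nearest is E
(0, 9) — d² to each: A:173, B:193, C:205, D:265, E:45, F:32 → nearest is F
(-6, 2) — d² to each: A:52, B:194, C:58, D:162, E:160, F:13 → nearest is F
(-5, 7) — d² to each: A:130, B:244, C:148, D:260, E:122, F:5 → nearest is F
(4, 3) — d² to each: A:85, B:45, C:113, D:101, E:13, F:68 → nearest is E
(-7, -2) — d² to each: A:29, B:197, C:25, D:125, E:233, F:58 → nearest is C
(-8, 6) — d² to each: A:136, B:306, C:146, D:290, E:196, F:17 → nearest is F
2 of the 7 points have E as nearest.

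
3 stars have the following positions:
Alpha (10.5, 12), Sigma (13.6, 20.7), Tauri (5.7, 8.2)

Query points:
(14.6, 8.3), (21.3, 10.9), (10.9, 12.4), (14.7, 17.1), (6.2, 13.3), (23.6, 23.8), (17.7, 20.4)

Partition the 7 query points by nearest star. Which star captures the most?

Alpha

(14.6, 8.3) — d² to each: Alpha:30.5, Sigma:154.76, Tauri:79.22 → nearest is Alpha
(21.3, 10.9) — d² to each: Alpha:117.85, Sigma:155.33, Tauri:250.65 → nearest is Alpha
(10.9, 12.4) — d² to each: Alpha:0.32, Sigma:76.18, Tauri:44.68 → nearest is Alpha
(14.7, 17.1) — d² to each: Alpha:43.65, Sigma:14.17, Tauri:160.21 → nearest is Sigma
(6.2, 13.3) — d² to each: Alpha:20.18, Sigma:109.52, Tauri:26.26 → nearest is Alpha
(23.6, 23.8) — d² to each: Alpha:310.85, Sigma:109.61, Tauri:563.77 → nearest is Sigma
(17.7, 20.4) — d² to each: Alpha:122.4, Sigma:16.9, Tauri:292.84 → nearest is Sigma
Tally — Alpha:4, Sigma:3. Alpha captures the most (4).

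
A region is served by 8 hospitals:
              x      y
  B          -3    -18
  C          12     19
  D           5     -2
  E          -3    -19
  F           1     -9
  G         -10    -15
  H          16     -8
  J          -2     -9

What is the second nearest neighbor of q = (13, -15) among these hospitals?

Compare squared distances (the ordering matches that of the actual distances):
|qB|² = (13−(-3))² + (-15−(-18))² = 256 + 9 = 265
|qC|² = (13−12)² + (-15−19)² = 1 + 1156 = 1157
|qD|² = (13−5)² + (-15−(-2))² = 64 + 169 = 233
|qE|² = (13−(-3))² + (-15−(-19))² = 256 + 16 = 272
|qF|² = (13−1)² + (-15−(-9))² = 144 + 36 = 180
|qG|² = (13−(-10))² + (-15−(-15))² = 529 + 0 = 529
|qH|² = (13−16)² + (-15−(-8))² = 9 + 49 = 58
|qJ|² = (13−(-2))² + (-15−(-9))² = 225 + 36 = 261
Sorted ascending: H, F, D, … — the second-nearest is F.

F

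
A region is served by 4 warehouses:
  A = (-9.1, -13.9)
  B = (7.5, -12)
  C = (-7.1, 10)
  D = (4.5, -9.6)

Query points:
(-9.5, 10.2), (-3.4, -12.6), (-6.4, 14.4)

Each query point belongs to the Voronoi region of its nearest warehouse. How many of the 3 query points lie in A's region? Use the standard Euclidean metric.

1

(-9.5, 10.2) — d² to each: A:580.97, B:781.84, C:5.8, D:588.04 → nearest is C
(-3.4, -12.6) — d² to each: A:34.18, B:119.17, C:524.45, D:71.41 → nearest is A
(-6.4, 14.4) — d² to each: A:808.18, B:890.17, C:19.85, D:694.81 → nearest is C
1 of the 3 points has A as nearest.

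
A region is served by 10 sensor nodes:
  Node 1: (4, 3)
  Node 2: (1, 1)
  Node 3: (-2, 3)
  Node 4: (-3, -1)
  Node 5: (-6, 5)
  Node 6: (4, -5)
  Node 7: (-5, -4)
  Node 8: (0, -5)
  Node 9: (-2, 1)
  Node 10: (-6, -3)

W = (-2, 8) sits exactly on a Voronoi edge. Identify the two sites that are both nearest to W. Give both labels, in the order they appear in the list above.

Squared distances from W to each site:
d²(W, Node 1) = 36 + 25 = 61
d²(W, Node 2) = 9 + 49 = 58
d²(W, Node 3) = 0 + 25 = 25
d²(W, Node 4) = 1 + 81 = 82
d²(W, Node 5) = 16 + 9 = 25
d²(W, Node 6) = 36 + 169 = 205
d²(W, Node 7) = 9 + 144 = 153
d²(W, Node 8) = 4 + 169 = 173
d²(W, Node 9) = 0 + 49 = 49
d²(W, Node 10) = 16 + 121 = 137
W is equidistant from Node 3 and Node 5 (both at squared distance 25), and every other site is strictly farther — so W lies on the Node 3–Node 5 Voronoi edge.

Node 3 and Node 5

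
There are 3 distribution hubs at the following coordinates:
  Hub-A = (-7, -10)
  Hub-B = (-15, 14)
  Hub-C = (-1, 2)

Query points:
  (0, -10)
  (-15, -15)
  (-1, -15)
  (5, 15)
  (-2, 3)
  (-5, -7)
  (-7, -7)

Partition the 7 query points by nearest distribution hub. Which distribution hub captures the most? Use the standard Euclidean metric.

Hub-A

(0, -10) — d² to each: Hub-A:49, Hub-B:801, Hub-C:145 → nearest is Hub-A
(-15, -15) — d² to each: Hub-A:89, Hub-B:841, Hub-C:485 → nearest is Hub-A
(-1, -15) — d² to each: Hub-A:61, Hub-B:1037, Hub-C:289 → nearest is Hub-A
(5, 15) — d² to each: Hub-A:769, Hub-B:401, Hub-C:205 → nearest is Hub-C
(-2, 3) — d² to each: Hub-A:194, Hub-B:290, Hub-C:2 → nearest is Hub-C
(-5, -7) — d² to each: Hub-A:13, Hub-B:541, Hub-C:97 → nearest is Hub-A
(-7, -7) — d² to each: Hub-A:9, Hub-B:505, Hub-C:117 → nearest is Hub-A
Tally — Hub-A:5, Hub-C:2. Hub-A captures the most (5).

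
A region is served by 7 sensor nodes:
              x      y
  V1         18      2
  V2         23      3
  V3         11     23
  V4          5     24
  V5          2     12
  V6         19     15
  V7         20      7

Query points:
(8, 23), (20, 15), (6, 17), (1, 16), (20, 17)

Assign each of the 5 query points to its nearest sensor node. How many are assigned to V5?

2

(8, 23) — d² to each: V1:541, V2:625, V3:9, V4:10, V5:157, V6:185, V7:400 → nearest is V3
(20, 15) — d² to each: V1:173, V2:153, V3:145, V4:306, V5:333, V6:1, V7:64 → nearest is V6
(6, 17) — d² to each: V1:369, V2:485, V3:61, V4:50, V5:41, V6:173, V7:296 → nearest is V5
(1, 16) — d² to each: V1:485, V2:653, V3:149, V4:80, V5:17, V6:325, V7:442 → nearest is V5
(20, 17) — d² to each: V1:229, V2:205, V3:117, V4:274, V5:349, V6:5, V7:100 → nearest is V6
2 of the 5 points have V5 as nearest.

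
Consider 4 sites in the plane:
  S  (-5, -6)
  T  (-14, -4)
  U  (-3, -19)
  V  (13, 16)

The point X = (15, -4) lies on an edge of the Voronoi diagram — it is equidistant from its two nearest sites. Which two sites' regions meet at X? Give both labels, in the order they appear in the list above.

S and V

Squared distances from X to each site:
|XS|² = 400 + 4 = 404
|XT|² = 841 + 0 = 841
|XU|² = 324 + 225 = 549
|XV|² = 4 + 400 = 404
X is equidistant from S and V (both at squared distance 404), and every other site is strictly farther — so X lies on the S–V Voronoi edge.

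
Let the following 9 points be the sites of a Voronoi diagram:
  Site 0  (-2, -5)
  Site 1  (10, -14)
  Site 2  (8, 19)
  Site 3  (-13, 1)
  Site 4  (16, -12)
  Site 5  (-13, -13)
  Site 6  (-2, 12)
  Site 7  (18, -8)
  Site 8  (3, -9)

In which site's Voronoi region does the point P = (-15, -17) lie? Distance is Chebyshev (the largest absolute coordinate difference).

d(P, Site 0) = max(13, 12) = 13
d(P, Site 1) = max(25, 3) = 25
d(P, Site 2) = max(23, 36) = 36
d(P, Site 3) = max(2, 18) = 18
d(P, Site 4) = max(31, 5) = 31
d(P, Site 5) = max(2, 4) = 4
d(P, Site 6) = max(13, 29) = 29
d(P, Site 7) = max(33, 9) = 33
d(P, Site 8) = max(18, 8) = 18
Minimum is at Site 5.

Site 5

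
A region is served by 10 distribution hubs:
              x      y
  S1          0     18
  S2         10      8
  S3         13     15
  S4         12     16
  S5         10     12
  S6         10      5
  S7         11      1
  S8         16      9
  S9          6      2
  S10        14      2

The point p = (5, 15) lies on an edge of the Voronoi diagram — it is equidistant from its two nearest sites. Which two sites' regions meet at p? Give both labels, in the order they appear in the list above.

Squared distances from p to each site:
|pS1|² = 25 + 9 = 34
|pS2|² = 25 + 49 = 74
|pS3|² = 64 + 0 = 64
|pS4|² = 49 + 1 = 50
|pS5|² = 25 + 9 = 34
|pS6|² = 25 + 100 = 125
|pS7|² = 36 + 196 = 232
|pS8|² = 121 + 36 = 157
|pS9|² = 1 + 169 = 170
d²(p, S10) = 81 + 169 = 250
p is equidistant from S1 and S5 (both at squared distance 34), and every other site is strictly farther — so p lies on the S1–S5 Voronoi edge.

S1 and S5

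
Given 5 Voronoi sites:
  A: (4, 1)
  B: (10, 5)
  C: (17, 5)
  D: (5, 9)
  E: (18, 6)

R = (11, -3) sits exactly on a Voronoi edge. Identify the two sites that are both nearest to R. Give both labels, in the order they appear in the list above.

A and B

Squared distances from R to each site:
|RA|² = (11−4)² + (-3−1)² = 49 + 16 = 65
|RB|² = (11−10)² + (-3−5)² = 1 + 64 = 65
|RC|² = (11−17)² + (-3−5)² = 36 + 64 = 100
|RD|² = (11−5)² + (-3−9)² = 36 + 144 = 180
|RE|² = (11−18)² + (-3−6)² = 49 + 81 = 130
R is equidistant from A and B (both at squared distance 65), and every other site is strictly farther — so R lies on the A–B Voronoi edge.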